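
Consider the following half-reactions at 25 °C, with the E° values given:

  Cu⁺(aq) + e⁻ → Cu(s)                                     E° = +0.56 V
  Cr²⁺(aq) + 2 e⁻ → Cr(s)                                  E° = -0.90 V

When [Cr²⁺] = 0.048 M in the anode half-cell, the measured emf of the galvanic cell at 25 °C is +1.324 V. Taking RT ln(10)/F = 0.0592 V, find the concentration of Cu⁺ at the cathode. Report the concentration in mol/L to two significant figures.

0.0011 M

Cu⁺/Cu is the cathode, Cr²⁺/Cr the anode: E°cell = +1.46 V, n = 2.
Overall reaction: 2 Cu⁺(aq) + Cr(s) → 2 Cu(s) + Cr²⁺(aq); Q = [Cr²⁺]^1/[Cu⁺]^2.
From E = E° − (0.0592/n) log Q: log Q = (E° − E)·n/0.0592 = (+1.46 − (+1.324))·2/0.0592 = 4.5946.
So 2·log[Cu⁺] = 1·log(0.048) − log Q = -1.3188 − (4.5946) = -5.9134; log[Cu⁺] = -5.9134 / 2 = -2.9567; [Cu⁺] = 10^(-2.9567) ≈ 0.0011 M.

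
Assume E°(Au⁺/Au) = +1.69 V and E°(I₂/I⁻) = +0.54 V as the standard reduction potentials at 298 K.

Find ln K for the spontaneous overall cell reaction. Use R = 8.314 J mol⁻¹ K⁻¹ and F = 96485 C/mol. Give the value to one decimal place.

Cathode: Au⁺/Au; anode: I₂/I⁻. E°cell = (+1.69) − (+0.54) = +1.15 V, with n = 2.
ΔG° = −nFE° = −RT ln K, so ln K = nFE°/(RT) = (2)(96485)(+1.15) / ((8.314)(298)) = 89.570.

89.6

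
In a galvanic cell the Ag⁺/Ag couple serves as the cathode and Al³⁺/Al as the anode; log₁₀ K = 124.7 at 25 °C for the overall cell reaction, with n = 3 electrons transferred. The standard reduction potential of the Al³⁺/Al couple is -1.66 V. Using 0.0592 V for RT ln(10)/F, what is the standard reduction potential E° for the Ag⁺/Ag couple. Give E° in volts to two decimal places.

E°cell = (0.0592/n)·log K = (0.0592/3)(124.7) = +2.461 V.
Since Ag⁺/Ag is the cathode and Al³⁺/Al the anode, E°cell = E°(Ag⁺/Ag) − E°(Al³⁺/Al).
So E°(Ag⁺/Ag) = E°cell + E°(Al³⁺/Al) = +2.461 + (-1.66) = +0.80 V.

+0.80 V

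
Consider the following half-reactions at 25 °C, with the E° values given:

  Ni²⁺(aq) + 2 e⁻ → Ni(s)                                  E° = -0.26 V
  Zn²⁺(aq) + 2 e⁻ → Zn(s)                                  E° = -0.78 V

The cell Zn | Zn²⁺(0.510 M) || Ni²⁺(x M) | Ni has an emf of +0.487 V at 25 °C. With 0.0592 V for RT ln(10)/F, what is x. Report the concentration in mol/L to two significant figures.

Ni²⁺/Ni is the cathode, Zn²⁺/Zn the anode: E°cell = +0.52 V, n = 2.
Overall reaction: Ni²⁺(aq) + Zn(s) → Ni(s) + Zn²⁺(aq); Q = [Zn²⁺]^1/[Ni²⁺]^1.
From E = E° − (0.0592/n) log Q: log Q = (E° − E)·n/0.0592 = (+0.52 − (+0.487))·2/0.0592 = 1.1149.
So 1·log[Ni²⁺] = 1·log(0.51) − log Q = -0.2924 − (1.1149) = -1.4073; [Ni²⁺] = 10^(-1.4073) ≈ 0.039 M.

0.039 M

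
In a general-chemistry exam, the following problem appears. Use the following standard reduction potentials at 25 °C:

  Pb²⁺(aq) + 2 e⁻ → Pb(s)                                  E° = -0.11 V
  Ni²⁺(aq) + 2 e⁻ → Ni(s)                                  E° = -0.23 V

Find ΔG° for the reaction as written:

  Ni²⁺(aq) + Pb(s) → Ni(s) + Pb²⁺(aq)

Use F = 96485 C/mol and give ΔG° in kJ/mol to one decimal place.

As written, Ni²⁺/Ni is reduced (cathode) and Pb²⁺/Pb is oxidised (anode), so E°cell = (-0.23) − (-0.11) = -0.12 V.
Balancing electrons gives n = 2.
ΔG° = −nFE° = −(2)(96485)(-0.12) = 23,156 J = +23.2 kJ/mol.

+23.2 kJ/mol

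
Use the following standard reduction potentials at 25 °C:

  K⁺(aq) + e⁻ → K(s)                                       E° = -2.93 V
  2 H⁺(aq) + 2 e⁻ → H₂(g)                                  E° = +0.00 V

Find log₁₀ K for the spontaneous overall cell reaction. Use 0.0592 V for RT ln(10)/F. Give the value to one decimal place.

99.0

Cathode: H⁺/H₂; anode: K⁺/K. E°cell = +2.93 V, n = 2.
log K = nE°cell / 0.0592 = (2)(+2.93) / 0.0592 = 99.0.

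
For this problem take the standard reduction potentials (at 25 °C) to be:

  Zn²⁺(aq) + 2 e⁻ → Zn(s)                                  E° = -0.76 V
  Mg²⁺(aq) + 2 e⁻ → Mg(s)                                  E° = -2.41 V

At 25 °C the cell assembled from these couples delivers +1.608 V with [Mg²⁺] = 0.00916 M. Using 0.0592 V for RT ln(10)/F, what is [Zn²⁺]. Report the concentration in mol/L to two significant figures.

Zn²⁺/Zn is the cathode, Mg²⁺/Mg the anode: E°cell = +1.65 V, n = 2.
Overall reaction: Zn²⁺(aq) + Mg(s) → Zn(s) + Mg²⁺(aq); Q = [Mg²⁺]^1/[Zn²⁺]^1.
From E = E° − (0.0592/n) log Q: log Q = (E° − E)·n/0.0592 = (+1.65 − (+1.608))·2/0.0592 = 1.4189.
So 1·log[Zn²⁺] = 1·log(0.00916) − log Q = -2.0381 − (1.4189) = -3.4570; [Zn²⁺] = 10^(-3.4570) ≈ 0.00035 M.

0.00035 M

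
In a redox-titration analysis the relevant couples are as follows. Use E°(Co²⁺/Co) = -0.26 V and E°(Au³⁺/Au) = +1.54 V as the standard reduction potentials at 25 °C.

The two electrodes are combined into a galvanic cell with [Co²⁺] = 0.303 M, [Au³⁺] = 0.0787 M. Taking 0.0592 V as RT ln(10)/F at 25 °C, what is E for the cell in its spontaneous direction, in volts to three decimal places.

+1.794 V

Au³⁺/Au is the cathode (higher E°), Co²⁺/Co the anode: E°cell = +1.54 − (-0.26) = +1.80 V, n = 6.
Overall: 2 Au³⁺(aq) + 3 Co(s) → 2 Au(s) + 3 Co²⁺(aq)
Q = [Co²⁺]^3 / ([Au³⁺]^2); log Q = 0.652.
E = E° − (0.0592/n) log Q = +1.80 − (0.0592/6)(0.652) = +1.794 V.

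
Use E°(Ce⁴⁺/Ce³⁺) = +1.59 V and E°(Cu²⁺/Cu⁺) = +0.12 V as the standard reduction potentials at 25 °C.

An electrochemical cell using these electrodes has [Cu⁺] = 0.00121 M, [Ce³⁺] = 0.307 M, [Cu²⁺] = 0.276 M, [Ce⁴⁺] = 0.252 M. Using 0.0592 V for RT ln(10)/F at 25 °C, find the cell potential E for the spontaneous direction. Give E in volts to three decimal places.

+1.325 V

Ce⁴⁺/Ce³⁺ is the cathode (higher E°), Cu²⁺/Cu⁺ the anode: E°cell = +1.59 − (+0.12) = +1.47 V, n = 1.
Overall: Ce⁴⁺(aq) + Cu⁺(aq) → Ce³⁺(aq) + Cu²⁺(aq)
Q = [Ce³⁺]·[Cu²⁺] / ([Ce⁴⁺]·[Cu⁺]); log Q = 2.444.
E = E° − (0.0592/n) log Q = +1.47 − (0.0592/1)(2.444) = +1.325 V.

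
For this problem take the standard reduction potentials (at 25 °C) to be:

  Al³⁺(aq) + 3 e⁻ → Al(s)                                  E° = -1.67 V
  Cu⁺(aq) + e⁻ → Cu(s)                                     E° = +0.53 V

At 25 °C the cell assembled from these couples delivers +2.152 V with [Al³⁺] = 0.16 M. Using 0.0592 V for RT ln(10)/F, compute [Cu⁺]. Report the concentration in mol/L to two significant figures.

0.084 M

Cu⁺/Cu is the cathode, Al³⁺/Al the anode: E°cell = +2.20 V, n = 3.
Overall reaction: 3 Cu⁺(aq) + Al(s) → 3 Cu(s) + Al³⁺(aq); Q = [Al³⁺]^1/[Cu⁺]^3.
From E = E° − (0.0592/n) log Q: log Q = (E° − E)·n/0.0592 = (+2.20 − (+2.152))·3/0.0592 = 2.4324.
So 3·log[Cu⁺] = 1·log(0.16) − log Q = -0.7959 − (2.4324) = -3.2283; log[Cu⁺] = -3.2283 / 3 = -1.0761; [Cu⁺] = 10^(-1.0761) ≈ 0.084 M.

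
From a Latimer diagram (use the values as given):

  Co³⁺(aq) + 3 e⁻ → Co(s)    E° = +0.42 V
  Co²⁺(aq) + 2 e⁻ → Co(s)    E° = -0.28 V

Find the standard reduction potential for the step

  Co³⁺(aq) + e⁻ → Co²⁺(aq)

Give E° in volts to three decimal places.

Sequential free energies add, so n₃E°₃ = n₁E°₁ + n₂E°₂.
With n₃ = 3, and the known step contributing 2×(-0.28) V, the unknown satisfies 1·E° = 3×(+0.42) − 2×(-0.28) = +1.820.
E° = +1.820 / 1 = +1.820 V.

+1.820 V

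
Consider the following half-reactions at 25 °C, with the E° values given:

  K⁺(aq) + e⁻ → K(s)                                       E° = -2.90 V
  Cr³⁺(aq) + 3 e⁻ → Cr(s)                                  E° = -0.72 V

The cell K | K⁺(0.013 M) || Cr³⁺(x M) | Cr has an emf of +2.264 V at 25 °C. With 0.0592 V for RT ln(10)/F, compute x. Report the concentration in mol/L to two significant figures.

Cr³⁺/Cr is the cathode, K⁺/K the anode: E°cell = +2.18 V, n = 3.
Overall reaction: Cr³⁺(aq) + 3 K(s) → Cr(s) + 3 K⁺(aq); Q = [K⁺]^3/[Cr³⁺]^1.
From E = E° − (0.0592/n) log Q: log Q = (E° − E)·n/0.0592 = (+2.18 − (+2.264))·3/0.0592 = -4.2568.
So 1·log[Cr³⁺] = 3·log(0.013) − log Q = -5.6582 − (-4.2568) = -1.4014; [Cr³⁺] = 10^(-1.4014) ≈ 0.040 M.

0.040 M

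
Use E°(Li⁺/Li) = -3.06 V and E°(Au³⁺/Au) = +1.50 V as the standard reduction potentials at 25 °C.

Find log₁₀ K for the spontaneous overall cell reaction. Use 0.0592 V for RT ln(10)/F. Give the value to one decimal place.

Cathode: Au³⁺/Au; anode: Li⁺/Li. E°cell = +4.56 V, n = 3.
log K = nE°cell / 0.0592 = (3)(+4.56) / 0.0592 = 231.1.

231.1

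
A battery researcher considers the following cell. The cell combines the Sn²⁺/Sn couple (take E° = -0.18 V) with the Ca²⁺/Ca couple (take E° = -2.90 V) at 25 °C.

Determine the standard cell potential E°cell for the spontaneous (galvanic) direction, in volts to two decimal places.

The Sn²⁺/Sn couple has the higher reduction potential, so it is the cathode; Ca²⁺/Ca is oxidised at the anode.
E°cell = E°(cathode) − E°(anode) = (-0.18) − (-2.90) = +2.72 V.

+2.72 V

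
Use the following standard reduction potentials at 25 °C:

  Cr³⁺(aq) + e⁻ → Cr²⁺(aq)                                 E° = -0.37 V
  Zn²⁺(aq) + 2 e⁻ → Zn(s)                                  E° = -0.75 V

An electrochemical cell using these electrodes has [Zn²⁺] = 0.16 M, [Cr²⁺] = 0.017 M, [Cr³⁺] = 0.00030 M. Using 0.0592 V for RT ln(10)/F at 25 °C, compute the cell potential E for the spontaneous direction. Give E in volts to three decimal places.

Cr³⁺/Cr²⁺ is the cathode (higher E°), Zn²⁺/Zn the anode: E°cell = -0.37 − (-0.75) = +0.38 V, n = 2.
Overall: 2 Cr³⁺(aq) + Zn(s) → 2 Cr²⁺(aq) + Zn²⁺(aq)
Q = [Cr²⁺]^2·[Zn²⁺] / ([Cr³⁺]^2); log Q = 2.711.
E = E° − (0.0592/n) log Q = +0.38 − (0.0592/2)(2.711) = +0.300 V.

+0.300 V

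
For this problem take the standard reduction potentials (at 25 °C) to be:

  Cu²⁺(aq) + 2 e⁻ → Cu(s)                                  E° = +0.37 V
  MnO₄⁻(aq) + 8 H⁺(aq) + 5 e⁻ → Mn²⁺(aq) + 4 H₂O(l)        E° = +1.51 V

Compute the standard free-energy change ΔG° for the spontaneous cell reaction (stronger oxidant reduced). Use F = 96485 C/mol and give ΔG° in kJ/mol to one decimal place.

MnO₄⁻/Mn²⁺ (E° = +1.51 V) is the cathode; Cu²⁺/Cu (E° = +0.37 V) is the anode, so E°cell = +1.14 V.
Balancing electrons gives n = 10 (lcm of 5 and 2).
ΔG° = −nFE° = −(10)(96485)(+1.14) = -1,099,929 J = -1099.9 kJ/mol.

-1099.9 kJ/mol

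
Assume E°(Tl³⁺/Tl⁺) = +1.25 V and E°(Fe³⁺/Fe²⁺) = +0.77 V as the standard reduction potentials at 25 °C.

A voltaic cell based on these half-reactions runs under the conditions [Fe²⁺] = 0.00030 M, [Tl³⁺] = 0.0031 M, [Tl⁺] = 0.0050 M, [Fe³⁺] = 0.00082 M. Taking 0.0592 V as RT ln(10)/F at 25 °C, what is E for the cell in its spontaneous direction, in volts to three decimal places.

Tl³⁺/Tl⁺ is the cathode (higher E°), Fe³⁺/Fe²⁺ the anode: E°cell = +1.25 − (+0.77) = +0.48 V, n = 2.
Overall: Tl³⁺(aq) + 2 Fe²⁺(aq) → Tl⁺(aq) + 2 Fe³⁺(aq)
Q = [Tl⁺]·[Fe³⁺]^2 / ([Tl³⁺]·[Fe²⁺]^2); log Q = 1.081.
E = E° − (0.0592/n) log Q = +0.48 − (0.0592/2)(1.081) = +0.448 V.

+0.448 V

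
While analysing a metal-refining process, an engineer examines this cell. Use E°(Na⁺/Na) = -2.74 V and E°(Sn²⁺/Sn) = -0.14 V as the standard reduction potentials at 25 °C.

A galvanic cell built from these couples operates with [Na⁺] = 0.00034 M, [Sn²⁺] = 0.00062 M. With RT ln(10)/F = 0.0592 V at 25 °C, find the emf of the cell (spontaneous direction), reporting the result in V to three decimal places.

+2.710 V

Sn²⁺/Sn is the cathode (higher E°), Na⁺/Na the anode: E°cell = -0.14 − (-2.74) = +2.60 V, n = 2.
Overall: Sn²⁺(aq) + 2 Na(s) → Sn(s) + 2 Na⁺(aq)
Q = [Na⁺]^2 / ([Sn²⁺]); log Q = -3.729.
E = E° − (0.0592/n) log Q = +2.60 − (0.0592/2)(-3.729) = +2.710 V.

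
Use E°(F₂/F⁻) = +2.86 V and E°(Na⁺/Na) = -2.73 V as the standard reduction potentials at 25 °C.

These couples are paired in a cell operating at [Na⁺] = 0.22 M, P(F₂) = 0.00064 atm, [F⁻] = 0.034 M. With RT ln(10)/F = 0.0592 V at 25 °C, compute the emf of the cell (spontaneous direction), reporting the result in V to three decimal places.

F₂/F⁻ is the cathode (higher E°), Na⁺/Na the anode: E°cell = +2.86 − (-2.73) = +5.59 V, n = 2.
Overall: F₂(g) + 2 Na(s) → 2 F⁻(aq) + 2 Na⁺(aq)
Q = [F⁻]^2·[Na⁺]^2 / (P(F₂)); log Q = -1.058.
E = E° − (0.0592/n) log Q = +5.59 − (0.0592/2)(-1.058) = +5.621 V.

+5.621 V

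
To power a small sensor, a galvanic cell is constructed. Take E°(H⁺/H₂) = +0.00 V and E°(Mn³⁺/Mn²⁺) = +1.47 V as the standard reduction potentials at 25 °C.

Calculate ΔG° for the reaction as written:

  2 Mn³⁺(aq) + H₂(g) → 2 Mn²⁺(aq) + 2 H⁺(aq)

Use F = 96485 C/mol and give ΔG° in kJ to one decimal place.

-283.7 kJ

As written, Mn³⁺/Mn²⁺ is reduced (cathode) and H⁺/H₂ is oxidised (anode), so E°cell = (+1.47) − (+0.00) = +1.47 V.
Balancing electrons gives n = 2.
ΔG° = −nFE° = −(2)(96485)(+1.47) = -283,666 J = -283.7 kJ.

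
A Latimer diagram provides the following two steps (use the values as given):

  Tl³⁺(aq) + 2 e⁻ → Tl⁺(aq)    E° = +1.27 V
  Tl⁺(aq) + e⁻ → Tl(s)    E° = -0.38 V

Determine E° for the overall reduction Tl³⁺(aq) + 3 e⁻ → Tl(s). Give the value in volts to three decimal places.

Adding the free-energy changes (−nFE°) of the two steps gives −n₃FE°₃ = −n₁FE°₁ − n₂FE°₂.
E°₃ = (2×+1.27 + 1×-0.38) / 3 = (+2.160) / 3 = +0.720 V.

+0.720 V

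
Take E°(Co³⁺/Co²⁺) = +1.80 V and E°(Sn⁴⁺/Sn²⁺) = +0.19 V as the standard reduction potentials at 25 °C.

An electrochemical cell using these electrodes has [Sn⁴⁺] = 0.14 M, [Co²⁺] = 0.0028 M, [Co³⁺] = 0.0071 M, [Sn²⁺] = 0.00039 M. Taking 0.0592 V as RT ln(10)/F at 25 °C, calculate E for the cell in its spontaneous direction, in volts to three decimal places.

+1.558 V

Co³⁺/Co²⁺ is the cathode (higher E°), Sn⁴⁺/Sn²⁺ the anode: E°cell = +1.80 − (+0.19) = +1.61 V, n = 2.
Overall: 2 Co³⁺(aq) + Sn²⁺(aq) → 2 Co²⁺(aq) + Sn⁴⁺(aq)
Q = [Co²⁺]^2·[Sn⁴⁺] / ([Co³⁺]^2·[Sn²⁺]); log Q = 1.747.
E = E° − (0.0592/n) log Q = +1.61 − (0.0592/2)(1.747) = +1.558 V.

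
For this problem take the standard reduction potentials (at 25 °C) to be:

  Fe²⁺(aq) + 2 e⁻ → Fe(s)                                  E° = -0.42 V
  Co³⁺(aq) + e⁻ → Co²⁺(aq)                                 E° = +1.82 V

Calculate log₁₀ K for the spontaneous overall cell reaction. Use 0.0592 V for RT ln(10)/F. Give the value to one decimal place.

Cathode: Co³⁺/Co²⁺; anode: Fe²⁺/Fe. E°cell = +2.24 V, n = 2.
log K = nE°cell / 0.0592 = (2)(+2.24) / 0.0592 = 75.7.

75.7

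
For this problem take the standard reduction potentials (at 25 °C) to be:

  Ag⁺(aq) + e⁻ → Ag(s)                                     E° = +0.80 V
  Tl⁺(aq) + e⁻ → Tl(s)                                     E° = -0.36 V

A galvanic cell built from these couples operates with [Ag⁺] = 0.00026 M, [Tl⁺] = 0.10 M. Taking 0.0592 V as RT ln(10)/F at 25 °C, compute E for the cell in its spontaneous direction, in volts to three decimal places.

+1.007 V

Ag⁺/Ag is the cathode (higher E°), Tl⁺/Tl the anode: E°cell = +0.80 − (-0.36) = +1.16 V, n = 1.
Overall: Ag⁺(aq) + Tl(s) → Ag(s) + Tl⁺(aq)
Q = [Tl⁺] / ([Ag⁺]); log Q = 2.585.
E = E° − (0.0592/n) log Q = +1.16 − (0.0592/1)(2.585) = +1.007 V.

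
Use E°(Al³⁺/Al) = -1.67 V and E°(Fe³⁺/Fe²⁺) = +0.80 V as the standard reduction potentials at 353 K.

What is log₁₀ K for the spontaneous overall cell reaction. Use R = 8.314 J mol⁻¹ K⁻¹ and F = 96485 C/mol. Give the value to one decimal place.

105.8

Cathode: Fe³⁺/Fe²⁺; anode: Al³⁺/Al. E°cell = (+0.80) − (-1.67) = +2.47 V, with n = 3.
ΔG° = −nFE° = −RT ln K, so ln K = nFE°/(RT) = (3)(96485)(+2.47) / ((8.314)(353)) = 243.609.
log₁₀ K = 243.609 / ln 10 = 105.8.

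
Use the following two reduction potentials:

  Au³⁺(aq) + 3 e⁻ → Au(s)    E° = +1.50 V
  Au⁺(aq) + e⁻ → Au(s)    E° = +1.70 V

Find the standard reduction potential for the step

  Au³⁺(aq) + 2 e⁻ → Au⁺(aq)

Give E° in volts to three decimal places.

Sequential free energies add, so n₃E°₃ = n₁E°₁ + n₂E°₂.
With n₃ = 3, and the known step contributing 1×(+1.70) V, the unknown satisfies 2·E° = 3×(+1.50) − 1×(+1.70) = +2.800.
E° = +2.800 / 2 = +1.400 V.

+1.400 V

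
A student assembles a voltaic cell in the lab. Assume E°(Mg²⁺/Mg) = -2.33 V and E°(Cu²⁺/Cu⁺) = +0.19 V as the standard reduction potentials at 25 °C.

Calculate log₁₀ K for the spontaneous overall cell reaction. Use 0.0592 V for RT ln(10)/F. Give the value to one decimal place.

Cathode: Cu²⁺/Cu⁺; anode: Mg²⁺/Mg. E°cell = +2.52 V, n = 2.
log K = nE°cell / 0.0592 = (2)(+2.52) / 0.0592 = 85.1.

85.1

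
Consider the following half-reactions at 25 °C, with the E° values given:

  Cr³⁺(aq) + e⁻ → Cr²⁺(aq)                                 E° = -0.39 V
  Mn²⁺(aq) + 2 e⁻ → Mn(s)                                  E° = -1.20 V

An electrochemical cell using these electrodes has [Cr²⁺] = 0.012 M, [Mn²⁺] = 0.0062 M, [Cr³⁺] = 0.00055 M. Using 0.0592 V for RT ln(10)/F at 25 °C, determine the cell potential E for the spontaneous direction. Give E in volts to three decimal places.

+0.796 V

Cr³⁺/Cr²⁺ is the cathode (higher E°), Mn²⁺/Mn the anode: E°cell = -0.39 − (-1.20) = +0.81 V, n = 2.
Overall: 2 Cr³⁺(aq) + Mn(s) → 2 Cr²⁺(aq) + Mn²⁺(aq)
Q = [Cr²⁺]^2·[Mn²⁺] / ([Cr³⁺]^2); log Q = 0.470.
E = E° − (0.0592/n) log Q = +0.81 − (0.0592/2)(0.470) = +0.796 V.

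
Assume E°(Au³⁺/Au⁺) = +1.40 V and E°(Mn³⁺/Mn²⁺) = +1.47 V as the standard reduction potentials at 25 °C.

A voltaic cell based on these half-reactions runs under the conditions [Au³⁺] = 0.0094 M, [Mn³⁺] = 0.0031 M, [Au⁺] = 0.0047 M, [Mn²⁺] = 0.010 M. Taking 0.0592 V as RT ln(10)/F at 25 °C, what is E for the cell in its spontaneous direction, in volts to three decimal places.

+0.031 V

Mn³⁺/Mn²⁺ is the cathode (higher E°), Au³⁺/Au⁺ the anode: E°cell = +1.47 − (+1.40) = +0.07 V, n = 2.
Overall: 2 Mn³⁺(aq) + Au⁺(aq) → 2 Mn²⁺(aq) + Au³⁺(aq)
Q = [Mn²⁺]^2·[Au³⁺] / ([Mn³⁺]^2·[Au⁺]); log Q = 1.318.
E = E° − (0.0592/n) log Q = +0.07 − (0.0592/2)(1.318) = +0.031 V.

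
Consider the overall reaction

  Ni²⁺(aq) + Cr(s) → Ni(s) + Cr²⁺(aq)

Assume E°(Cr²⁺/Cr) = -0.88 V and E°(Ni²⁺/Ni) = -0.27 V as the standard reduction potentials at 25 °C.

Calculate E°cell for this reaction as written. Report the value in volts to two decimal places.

The Ni²⁺/Ni couple has the higher reduction potential, so it is the cathode; Cr²⁺/Cr is oxidised at the anode.
E°cell = E°(cathode) − E°(anode) = (-0.27) − (-0.88) = +0.61 V.

+0.61 V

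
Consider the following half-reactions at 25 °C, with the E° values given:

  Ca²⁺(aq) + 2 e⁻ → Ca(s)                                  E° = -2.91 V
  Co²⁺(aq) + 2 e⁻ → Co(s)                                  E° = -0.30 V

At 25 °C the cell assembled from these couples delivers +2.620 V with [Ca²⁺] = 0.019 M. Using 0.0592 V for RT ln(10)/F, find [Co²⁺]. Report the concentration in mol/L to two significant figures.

Co²⁺/Co is the cathode, Ca²⁺/Ca the anode: E°cell = +2.61 V, n = 2.
Overall reaction: Co²⁺(aq) + Ca(s) → Co(s) + Ca²⁺(aq); Q = [Ca²⁺]^1/[Co²⁺]^1.
From E = E° − (0.0592/n) log Q: log Q = (E° − E)·n/0.0592 = (+2.61 − (+2.620))·2/0.0592 = -0.3378.
So 1·log[Co²⁺] = 1·log(0.019) − log Q = -1.7212 − (-0.3378) = -1.3834; [Co²⁺] = 10^(-1.3834) ≈ 0.041 M.

0.041 M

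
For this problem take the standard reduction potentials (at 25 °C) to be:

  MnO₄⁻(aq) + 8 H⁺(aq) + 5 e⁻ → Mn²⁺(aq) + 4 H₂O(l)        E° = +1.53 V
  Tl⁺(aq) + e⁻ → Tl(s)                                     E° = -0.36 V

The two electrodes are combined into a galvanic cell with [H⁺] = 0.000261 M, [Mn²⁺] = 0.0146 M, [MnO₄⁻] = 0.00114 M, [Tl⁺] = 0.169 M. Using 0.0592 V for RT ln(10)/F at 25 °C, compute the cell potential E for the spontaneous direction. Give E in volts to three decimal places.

+1.583 V

MnO₄⁻/Mn²⁺ is the cathode (higher E°), Tl⁺/Tl the anode: E°cell = +1.53 − (-0.36) = +1.89 V, n = 5.
Overall: MnO₄⁻(aq) + 8 H⁺(aq) + 5 Tl(s) → Mn²⁺(aq) + 4 H₂O(l) + 5 Tl⁺(aq)
Q = [Mn²⁺]·[Tl⁺]^5 / ([MnO₄⁻]·[H⁺]^8); log Q = 25.914.
E = E° − (0.0592/n) log Q = +1.89 − (0.0592/5)(25.914) = +1.583 V.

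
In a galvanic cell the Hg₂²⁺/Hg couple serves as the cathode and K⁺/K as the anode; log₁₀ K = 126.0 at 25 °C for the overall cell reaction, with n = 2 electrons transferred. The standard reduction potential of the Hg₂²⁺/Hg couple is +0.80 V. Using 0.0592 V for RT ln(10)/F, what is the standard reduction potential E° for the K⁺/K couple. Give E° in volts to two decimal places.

E°cell = (0.0592/n)·log K = (0.0592/2)(126.0) = +3.730 V.
Since Hg₂²⁺/Hg is the cathode and K⁺/K the anode, E°cell = E°(Hg₂²⁺/Hg) − E°(K⁺/K).
So E°(K⁺/K) = E°(Hg₂²⁺/Hg) − E°cell = (+0.80) − (+3.730) = -2.93 V.

-2.93 V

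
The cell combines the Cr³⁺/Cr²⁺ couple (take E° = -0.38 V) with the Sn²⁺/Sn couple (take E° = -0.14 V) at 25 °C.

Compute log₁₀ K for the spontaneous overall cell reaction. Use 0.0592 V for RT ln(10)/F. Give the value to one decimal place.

8.1

Cathode: Sn²⁺/Sn; anode: Cr³⁺/Cr²⁺. E°cell = +0.24 V, n = 2.
log K = nE°cell / 0.0592 = (2)(+0.24) / 0.0592 = 8.1.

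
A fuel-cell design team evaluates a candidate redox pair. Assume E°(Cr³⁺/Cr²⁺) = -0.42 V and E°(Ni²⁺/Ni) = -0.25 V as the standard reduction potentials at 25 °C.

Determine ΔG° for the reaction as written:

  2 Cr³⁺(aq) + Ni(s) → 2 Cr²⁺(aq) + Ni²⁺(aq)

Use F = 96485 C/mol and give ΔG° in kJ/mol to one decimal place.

+32.8 kJ/mol

As written, Cr³⁺/Cr²⁺ is reduced (cathode) and Ni²⁺/Ni is oxidised (anode), so E°cell = (-0.42) − (-0.25) = -0.17 V.
Balancing electrons gives n = 2.
ΔG° = −nFE° = −(2)(96485)(-0.17) = 32,805 J = +32.8 kJ/mol.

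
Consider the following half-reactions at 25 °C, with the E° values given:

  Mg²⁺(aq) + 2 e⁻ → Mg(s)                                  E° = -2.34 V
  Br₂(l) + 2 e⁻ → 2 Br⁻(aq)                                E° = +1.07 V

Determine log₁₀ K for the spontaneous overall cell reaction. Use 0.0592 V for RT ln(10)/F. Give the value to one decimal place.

Cathode: Br₂/Br⁻; anode: Mg²⁺/Mg. E°cell = +3.41 V, n = 2.
log K = nE°cell / 0.0592 = (2)(+3.41) / 0.0592 = 115.2.

115.2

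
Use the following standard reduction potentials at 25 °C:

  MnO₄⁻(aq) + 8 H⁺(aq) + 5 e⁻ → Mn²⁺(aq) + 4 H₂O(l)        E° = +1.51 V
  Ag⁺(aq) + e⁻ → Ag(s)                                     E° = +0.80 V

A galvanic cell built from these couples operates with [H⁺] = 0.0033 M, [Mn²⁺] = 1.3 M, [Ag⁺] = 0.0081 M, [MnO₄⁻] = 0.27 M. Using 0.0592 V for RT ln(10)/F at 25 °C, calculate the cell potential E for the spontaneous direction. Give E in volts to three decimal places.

+0.591 V

MnO₄⁻/Mn²⁺ is the cathode (higher E°), Ag⁺/Ag the anode: E°cell = +1.51 − (+0.80) = +0.71 V, n = 5.
Overall: MnO₄⁻(aq) + 8 H⁺(aq) + 5 Ag(s) → Mn²⁺(aq) + 4 H₂O(l) + 5 Ag⁺(aq)
Q = [Mn²⁺]·[Ag⁺]^5 / ([MnO₄⁻]·[H⁺]^8); log Q = 10.077.
E = E° − (0.0592/n) log Q = +0.71 − (0.0592/5)(10.077) = +0.591 V.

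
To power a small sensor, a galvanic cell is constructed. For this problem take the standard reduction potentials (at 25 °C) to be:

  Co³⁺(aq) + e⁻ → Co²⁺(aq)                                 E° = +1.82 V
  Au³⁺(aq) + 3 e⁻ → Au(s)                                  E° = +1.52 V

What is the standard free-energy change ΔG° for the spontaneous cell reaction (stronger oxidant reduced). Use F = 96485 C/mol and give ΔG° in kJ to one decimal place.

Co³⁺/Co²⁺ (E° = +1.82 V) is the cathode; Au³⁺/Au (E° = +1.52 V) is the anode, so E°cell = +0.30 V.
Balancing electrons gives n = 3 (lcm of 1 and 3).
ΔG° = −nFE° = −(3)(96485)(+0.30) = -86,836 J = -86.8 kJ.

-86.8 kJ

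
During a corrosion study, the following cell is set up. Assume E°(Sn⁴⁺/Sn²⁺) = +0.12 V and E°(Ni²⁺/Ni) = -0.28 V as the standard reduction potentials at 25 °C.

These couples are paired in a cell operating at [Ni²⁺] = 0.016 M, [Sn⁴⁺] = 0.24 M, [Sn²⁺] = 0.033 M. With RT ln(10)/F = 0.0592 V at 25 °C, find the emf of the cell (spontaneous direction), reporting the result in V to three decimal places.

+0.479 V

Sn⁴⁺/Sn²⁺ is the cathode (higher E°), Ni²⁺/Ni the anode: E°cell = +0.12 − (-0.28) = +0.40 V, n = 2.
Overall: Sn⁴⁺(aq) + Ni(s) → Sn²⁺(aq) + Ni²⁺(aq)
Q = [Sn²⁺]·[Ni²⁺] / ([Sn⁴⁺]); log Q = -2.658.
E = E° − (0.0592/n) log Q = +0.40 − (0.0592/2)(-2.658) = +0.479 V.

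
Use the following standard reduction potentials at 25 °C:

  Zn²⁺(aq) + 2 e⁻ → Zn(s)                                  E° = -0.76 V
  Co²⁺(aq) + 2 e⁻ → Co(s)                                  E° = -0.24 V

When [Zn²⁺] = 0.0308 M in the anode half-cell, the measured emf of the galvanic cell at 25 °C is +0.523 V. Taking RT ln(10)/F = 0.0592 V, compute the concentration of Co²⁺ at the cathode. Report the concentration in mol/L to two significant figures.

0.039 M

Co²⁺/Co is the cathode, Zn²⁺/Zn the anode: E°cell = +0.52 V, n = 2.
Overall reaction: Co²⁺(aq) + Zn(s) → Co(s) + Zn²⁺(aq); Q = [Zn²⁺]^1/[Co²⁺]^1.
From E = E° − (0.0592/n) log Q: log Q = (E° − E)·n/0.0592 = (+0.52 − (+0.523))·2/0.0592 = -0.1014.
So 1·log[Co²⁺] = 1·log(0.0308) − log Q = -1.5114 − (-0.1014) = -1.4100; [Co²⁺] = 10^(-1.4100) ≈ 0.039 M.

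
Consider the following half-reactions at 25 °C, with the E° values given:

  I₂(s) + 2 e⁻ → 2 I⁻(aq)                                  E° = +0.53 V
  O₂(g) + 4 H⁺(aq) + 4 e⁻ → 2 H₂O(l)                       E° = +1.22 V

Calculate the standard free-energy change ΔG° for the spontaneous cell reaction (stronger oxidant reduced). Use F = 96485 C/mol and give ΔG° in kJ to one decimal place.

O₂/H₂O (E° = +1.22 V) is the cathode; I₂/I⁻ (E° = +0.53 V) is the anode, so E°cell = +0.69 V.
Balancing electrons gives n = 4 (lcm of 4 and 2).
ΔG° = −nFE° = −(4)(96485)(+0.69) = -266,299 J = -266.3 kJ.

-266.3 kJ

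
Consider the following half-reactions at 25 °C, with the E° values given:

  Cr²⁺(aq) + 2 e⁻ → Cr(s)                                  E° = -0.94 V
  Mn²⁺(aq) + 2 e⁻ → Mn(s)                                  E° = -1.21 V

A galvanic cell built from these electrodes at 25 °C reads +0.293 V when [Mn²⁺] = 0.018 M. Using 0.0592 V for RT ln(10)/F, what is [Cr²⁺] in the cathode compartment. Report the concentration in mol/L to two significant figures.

Cr²⁺/Cr is the cathode, Mn²⁺/Mn the anode: E°cell = +0.27 V, n = 2.
Overall reaction: Cr²⁺(aq) + Mn(s) → Cr(s) + Mn²⁺(aq); Q = [Mn²⁺]^1/[Cr²⁺]^1.
From E = E° − (0.0592/n) log Q: log Q = (E° − E)·n/0.0592 = (+0.27 − (+0.293))·2/0.0592 = -0.7770.
So 1·log[Cr²⁺] = 1·log(0.018) − log Q = -1.7447 − (-0.7770) = -0.9677; [Cr²⁺] = 10^(-0.9677) ≈ 0.11 M.

0.11 M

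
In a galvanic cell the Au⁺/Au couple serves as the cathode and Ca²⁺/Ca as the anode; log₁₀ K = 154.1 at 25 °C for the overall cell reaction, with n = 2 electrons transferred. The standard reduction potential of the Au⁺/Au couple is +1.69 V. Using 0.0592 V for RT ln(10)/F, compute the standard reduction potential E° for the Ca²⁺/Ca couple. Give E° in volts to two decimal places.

-2.87 V

E°cell = (0.0592/n)·log K = (0.0592/2)(154.1) = +4.561 V.
Since Au⁺/Au is the cathode and Ca²⁺/Ca the anode, E°cell = E°(Au⁺/Au) − E°(Ca²⁺/Ca).
So E°(Ca²⁺/Ca) = E°(Au⁺/Au) − E°cell = (+1.69) − (+4.561) = -2.87 V.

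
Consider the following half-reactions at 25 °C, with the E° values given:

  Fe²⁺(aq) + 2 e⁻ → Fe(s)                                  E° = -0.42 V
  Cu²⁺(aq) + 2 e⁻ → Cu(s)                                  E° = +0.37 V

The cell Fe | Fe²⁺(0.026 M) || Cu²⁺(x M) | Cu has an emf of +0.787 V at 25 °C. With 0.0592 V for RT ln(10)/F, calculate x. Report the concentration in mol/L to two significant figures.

0.021 M

Cu²⁺/Cu is the cathode, Fe²⁺/Fe the anode: E°cell = +0.79 V, n = 2.
Overall reaction: Cu²⁺(aq) + Fe(s) → Cu(s) + Fe²⁺(aq); Q = [Fe²⁺]^1/[Cu²⁺]^1.
From E = E° − (0.0592/n) log Q: log Q = (E° − E)·n/0.0592 = (+0.79 − (+0.787))·2/0.0592 = 0.1014.
So 1·log[Cu²⁺] = 1·log(0.026) − log Q = -1.5850 − (0.1014) = -1.6864; [Cu²⁺] = 10^(-1.6864) ≈ 0.021 M.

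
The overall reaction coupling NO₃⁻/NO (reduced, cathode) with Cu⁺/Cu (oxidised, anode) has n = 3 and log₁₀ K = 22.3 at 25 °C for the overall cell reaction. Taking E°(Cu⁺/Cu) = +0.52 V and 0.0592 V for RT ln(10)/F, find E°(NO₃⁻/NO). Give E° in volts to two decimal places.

E°cell = (0.0592/n)·log K = (0.0592/3)(22.3) = +0.440 V.
Since NO₃⁻/NO is the cathode and Cu⁺/Cu the anode, E°cell = E°(NO₃⁻/NO) − E°(Cu⁺/Cu).
So E°(NO₃⁻/NO) = E°cell + E°(Cu⁺/Cu) = +0.440 + (+0.52) = +0.96 V.

+0.96 V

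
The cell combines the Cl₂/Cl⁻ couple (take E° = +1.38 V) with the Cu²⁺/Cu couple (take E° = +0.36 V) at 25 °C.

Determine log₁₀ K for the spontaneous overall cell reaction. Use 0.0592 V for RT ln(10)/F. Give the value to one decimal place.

34.5

Cathode: Cl₂/Cl⁻; anode: Cu²⁺/Cu. E°cell = +1.02 V, n = 2.
log K = nE°cell / 0.0592 = (2)(+1.02) / 0.0592 = 34.5.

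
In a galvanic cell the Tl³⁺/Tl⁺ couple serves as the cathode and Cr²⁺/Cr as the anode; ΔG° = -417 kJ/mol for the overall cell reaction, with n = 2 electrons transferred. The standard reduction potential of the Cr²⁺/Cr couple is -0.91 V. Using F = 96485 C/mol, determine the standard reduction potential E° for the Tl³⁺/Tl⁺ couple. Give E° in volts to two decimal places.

E°cell = −ΔG°/(nF) = −(-417×10³)/((2)(96485)) = +2.161 V.
Since Tl³⁺/Tl⁺ is the cathode and Cr²⁺/Cr the anode, E°cell = E°(Tl³⁺/Tl⁺) − E°(Cr²⁺/Cr).
So E°(Tl³⁺/Tl⁺) = E°cell + E°(Cr²⁺/Cr) = +2.161 + (-0.91) = +1.25 V.

+1.25 V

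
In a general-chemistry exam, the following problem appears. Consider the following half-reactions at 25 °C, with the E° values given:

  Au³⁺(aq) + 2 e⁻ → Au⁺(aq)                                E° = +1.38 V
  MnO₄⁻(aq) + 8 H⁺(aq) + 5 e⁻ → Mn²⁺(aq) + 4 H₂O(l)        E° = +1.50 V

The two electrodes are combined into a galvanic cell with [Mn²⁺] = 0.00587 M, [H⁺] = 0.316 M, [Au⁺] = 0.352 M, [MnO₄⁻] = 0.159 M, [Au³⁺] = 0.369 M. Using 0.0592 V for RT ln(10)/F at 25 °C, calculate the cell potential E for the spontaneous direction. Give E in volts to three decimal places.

MnO₄⁻/Mn²⁺ is the cathode (higher E°), Au³⁺/Au⁺ the anode: E°cell = +1.50 − (+1.38) = +0.12 V, n = 10.
Overall: 2 MnO₄⁻(aq) + 16 H⁺(aq) + 5 Au⁺(aq) → 2 Mn²⁺(aq) + 8 H₂O(l) + 5 Au³⁺(aq)
Q = [Mn²⁺]^2·[Au³⁺]^5 / ([MnO₄⁻]^2·[H⁺]^16·[Au⁺]^5); log Q = 5.242.
E = E° − (0.0592/n) log Q = +0.12 − (0.0592/10)(5.242) = +0.089 V.

+0.089 V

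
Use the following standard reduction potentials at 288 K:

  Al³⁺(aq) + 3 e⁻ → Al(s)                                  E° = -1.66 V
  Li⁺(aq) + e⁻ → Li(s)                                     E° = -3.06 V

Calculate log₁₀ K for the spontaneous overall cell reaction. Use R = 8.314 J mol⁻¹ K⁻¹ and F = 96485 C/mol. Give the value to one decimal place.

73.5

Cathode: Al³⁺/Al; anode: Li⁺/Li. E°cell = (-1.66) − (-3.06) = +1.40 V, with n = 3.
ΔG° = −nFE° = −RT ln K, so ln K = nFE°/(RT) = (3)(96485)(+1.40) / ((8.314)(288)) = 169.241.
log₁₀ K = 169.241 / ln 10 = 73.5.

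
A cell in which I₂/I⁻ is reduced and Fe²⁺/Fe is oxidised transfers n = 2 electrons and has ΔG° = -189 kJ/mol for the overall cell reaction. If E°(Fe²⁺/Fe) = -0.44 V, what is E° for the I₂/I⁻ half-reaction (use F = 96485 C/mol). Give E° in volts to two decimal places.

E°cell = −ΔG°/(nF) = −(-189×10³)/((2)(96485)) = +0.979 V.
Since I₂/I⁻ is the cathode and Fe²⁺/Fe the anode, E°cell = E°(I₂/I⁻) − E°(Fe²⁺/Fe).
So E°(I₂/I⁻) = E°cell + E°(Fe²⁺/Fe) = +0.979 + (-0.44) = +0.54 V.

+0.54 V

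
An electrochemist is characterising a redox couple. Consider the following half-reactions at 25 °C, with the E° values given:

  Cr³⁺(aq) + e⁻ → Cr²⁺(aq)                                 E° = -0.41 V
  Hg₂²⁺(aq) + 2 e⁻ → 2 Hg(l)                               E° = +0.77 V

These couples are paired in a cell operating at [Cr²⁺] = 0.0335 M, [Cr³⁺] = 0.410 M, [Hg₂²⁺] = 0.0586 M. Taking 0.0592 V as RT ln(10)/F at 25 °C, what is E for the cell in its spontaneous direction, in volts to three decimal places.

+1.079 V

Hg₂²⁺/Hg is the cathode (higher E°), Cr³⁺/Cr²⁺ the anode: E°cell = +0.77 − (-0.41) = +1.18 V, n = 2.
Overall: Hg₂²⁺(aq) + 2 Cr²⁺(aq) → 2 Hg(l) + 2 Cr³⁺(aq)
Q = [Cr³⁺]^2 / ([Hg₂²⁺]·[Cr²⁺]^2); log Q = 3.408.
E = E° − (0.0592/n) log Q = +1.18 − (0.0592/2)(3.408) = +1.079 V.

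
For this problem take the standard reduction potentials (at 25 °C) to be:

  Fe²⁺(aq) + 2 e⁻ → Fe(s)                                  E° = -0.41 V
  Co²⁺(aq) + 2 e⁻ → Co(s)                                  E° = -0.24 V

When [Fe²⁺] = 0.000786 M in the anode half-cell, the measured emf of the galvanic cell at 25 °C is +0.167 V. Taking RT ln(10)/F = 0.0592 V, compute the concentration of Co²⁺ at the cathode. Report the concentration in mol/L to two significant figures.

Co²⁺/Co is the cathode, Fe²⁺/Fe the anode: E°cell = +0.17 V, n = 2.
Overall reaction: Co²⁺(aq) + Fe(s) → Co(s) + Fe²⁺(aq); Q = [Fe²⁺]^1/[Co²⁺]^1.
From E = E° − (0.0592/n) log Q: log Q = (E° − E)·n/0.0592 = (+0.17 − (+0.167))·2/0.0592 = 0.1014.
So 1·log[Co²⁺] = 1·log(0.000786) − log Q = -3.1046 − (0.1014) = -3.2060; [Co²⁺] = 10^(-3.2060) ≈ 0.00062 M.

0.00062 M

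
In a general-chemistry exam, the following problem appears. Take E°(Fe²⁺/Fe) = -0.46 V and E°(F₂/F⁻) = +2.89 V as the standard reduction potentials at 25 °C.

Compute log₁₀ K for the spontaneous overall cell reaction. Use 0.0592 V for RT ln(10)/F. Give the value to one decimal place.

Cathode: F₂/F⁻; anode: Fe²⁺/Fe. E°cell = +3.35 V, n = 2.
log K = nE°cell / 0.0592 = (2)(+3.35) / 0.0592 = 113.2.

113.2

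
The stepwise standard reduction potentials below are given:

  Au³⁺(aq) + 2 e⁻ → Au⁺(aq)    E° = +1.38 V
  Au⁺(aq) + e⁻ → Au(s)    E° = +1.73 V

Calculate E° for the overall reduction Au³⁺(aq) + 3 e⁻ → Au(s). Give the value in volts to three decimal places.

+1.497 V

Since ΔG° = −nFE° is additive over sequential reductions, n₃E°₃ = n₁E°₁ + n₂E°₂.
E°₃ = (2×+1.38 + 1×+1.73) / 3 = (+4.490) / 3 = +1.497 V.
E° values themselves are not directly additive — weighting by electron count is essential.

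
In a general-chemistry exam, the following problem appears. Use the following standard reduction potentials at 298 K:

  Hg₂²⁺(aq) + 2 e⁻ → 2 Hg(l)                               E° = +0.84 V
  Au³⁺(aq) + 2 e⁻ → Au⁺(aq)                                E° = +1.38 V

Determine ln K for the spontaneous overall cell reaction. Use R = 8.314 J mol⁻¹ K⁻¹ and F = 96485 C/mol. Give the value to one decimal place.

42.1

Cathode: Au³⁺/Au⁺; anode: Hg₂²⁺/Hg. E°cell = (+1.38) − (+0.84) = +0.54 V, with n = 2.
ΔG° = −nFE° = −RT ln K, so ln K = nFE°/(RT) = (2)(96485)(+0.54) / ((8.314)(298)) = 42.059.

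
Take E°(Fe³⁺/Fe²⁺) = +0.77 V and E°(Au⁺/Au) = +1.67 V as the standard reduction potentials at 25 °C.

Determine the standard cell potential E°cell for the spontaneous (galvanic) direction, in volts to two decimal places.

+0.90 V

The Au⁺/Au couple has the higher reduction potential, so it is the cathode; Fe³⁺/Fe²⁺ is oxidised at the anode.
E°cell = E°(cathode) − E°(anode) = (+1.67) − (+0.77) = +0.90 V.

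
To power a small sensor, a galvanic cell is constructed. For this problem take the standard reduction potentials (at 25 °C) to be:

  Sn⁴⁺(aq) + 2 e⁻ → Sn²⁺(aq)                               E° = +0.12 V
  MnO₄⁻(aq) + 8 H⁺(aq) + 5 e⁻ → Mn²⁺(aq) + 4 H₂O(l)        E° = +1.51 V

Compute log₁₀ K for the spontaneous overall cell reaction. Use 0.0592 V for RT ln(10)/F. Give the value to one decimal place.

234.8

Cathode: MnO₄⁻/Mn²⁺; anode: Sn⁴⁺/Sn²⁺. E°cell = +1.39 V, n = 10.
log K = nE°cell / 0.0592 = (10)(+1.39) / 0.0592 = 234.8.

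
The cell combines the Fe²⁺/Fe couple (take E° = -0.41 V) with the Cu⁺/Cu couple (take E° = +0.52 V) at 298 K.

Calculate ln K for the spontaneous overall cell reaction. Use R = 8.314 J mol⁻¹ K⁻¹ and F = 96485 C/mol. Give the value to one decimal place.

Cathode: Cu⁺/Cu; anode: Fe²⁺/Fe. E°cell = (+0.52) − (-0.41) = +0.93 V, with n = 2.
ΔG° = −nFE° = −RT ln K, so ln K = nFE°/(RT) = (2)(96485)(+0.93) / ((8.314)(298)) = 72.435.

72.4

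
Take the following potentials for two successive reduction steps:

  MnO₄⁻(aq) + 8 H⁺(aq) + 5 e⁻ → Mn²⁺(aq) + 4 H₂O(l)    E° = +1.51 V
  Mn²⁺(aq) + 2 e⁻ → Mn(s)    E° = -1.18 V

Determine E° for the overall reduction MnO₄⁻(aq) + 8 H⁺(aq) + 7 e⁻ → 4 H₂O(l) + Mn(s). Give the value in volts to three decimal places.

+0.741 V

Since ΔG° = −nFE° is additive over sequential reductions, n₃E°₃ = n₁E°₁ + n₂E°₂.
E°₃ = (5×+1.51 + 2×-1.18) / 7 = (+5.190) / 7 = +0.741 V.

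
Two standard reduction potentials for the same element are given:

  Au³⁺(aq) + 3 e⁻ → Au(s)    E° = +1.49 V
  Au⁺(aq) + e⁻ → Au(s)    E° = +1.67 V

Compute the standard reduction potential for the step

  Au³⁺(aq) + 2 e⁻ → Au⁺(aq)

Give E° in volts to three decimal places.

Sequential free energies add, so n₃E°₃ = n₁E°₁ + n₂E°₂.
With n₃ = 3, and the known step contributing 1×(+1.67) V, the unknown satisfies 2·E° = 3×(+1.49) − 1×(+1.67) = +2.800.
E° = +2.800 / 2 = +1.400 V.

+1.400 V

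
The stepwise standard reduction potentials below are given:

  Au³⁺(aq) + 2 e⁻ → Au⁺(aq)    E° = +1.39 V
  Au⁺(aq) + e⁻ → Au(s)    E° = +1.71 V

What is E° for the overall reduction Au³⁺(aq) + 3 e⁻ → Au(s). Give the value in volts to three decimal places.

+1.497 V

Since ΔG° = −nFE° is additive over sequential reductions, n₃E°₃ = n₁E°₁ + n₂E°₂.
E°₃ = (2×+1.39 + 1×+1.71) / 3 = (+4.490) / 3 = +1.497 V.
E° values themselves are not directly additive — weighting by electron count is essential.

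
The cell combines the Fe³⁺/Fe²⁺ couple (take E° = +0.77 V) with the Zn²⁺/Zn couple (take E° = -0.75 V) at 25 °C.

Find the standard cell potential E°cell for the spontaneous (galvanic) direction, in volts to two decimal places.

+1.52 V

The Fe³⁺/Fe²⁺ couple has the higher reduction potential, so it is the cathode; Zn²⁺/Zn is oxidised at the anode.
E°cell = E°(cathode) − E°(anode) = (+0.77) − (-0.75) = +1.52 V.
Since E°cell > 0, the reaction is spontaneous under standard conditions.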